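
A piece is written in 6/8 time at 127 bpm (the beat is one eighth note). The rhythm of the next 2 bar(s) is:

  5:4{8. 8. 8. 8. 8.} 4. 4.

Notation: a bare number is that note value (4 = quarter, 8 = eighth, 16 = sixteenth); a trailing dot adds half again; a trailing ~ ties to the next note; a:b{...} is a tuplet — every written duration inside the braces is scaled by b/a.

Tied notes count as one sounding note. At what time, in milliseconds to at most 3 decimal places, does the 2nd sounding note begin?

note 2 onset = 6/5b = 566.929ms

1. 0.0ms @ 0 + 566.929ms (6/5)
2. 566.929ms @ 6/5 + 566.929ms (6/5)
3. 1133.858ms @ 12/5 + 566.929ms (6/5)
4. 1700.787ms @ 18/5 + 566.929ms (6/5)
5. 2267.717ms @ 24/5 + 566.929ms (6/5)
6. 2834.646ms @ 6 + 1417.323ms (3)
7. 4251.969ms @ 9 + 1417.323ms (3)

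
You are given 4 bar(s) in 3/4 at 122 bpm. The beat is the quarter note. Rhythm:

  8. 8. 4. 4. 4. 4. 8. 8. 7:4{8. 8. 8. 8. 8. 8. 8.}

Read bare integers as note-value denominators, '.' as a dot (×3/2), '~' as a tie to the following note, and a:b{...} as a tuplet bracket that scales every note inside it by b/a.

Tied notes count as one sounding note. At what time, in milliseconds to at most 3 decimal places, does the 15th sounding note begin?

1. 0.0ms @ 0 + 368.852ms (3/4)
2. 368.852ms @ 3/4 + 368.852ms (3/4)
3. 737.705ms @ 3/2 + 737.705ms (3/2)
4. 1475.41ms @ 3 + 737.705ms (3/2)
5. 2213.115ms @ 9/2 + 737.705ms (3/2)
6. 2950.82ms @ 6 + 737.705ms (3/2)
7. 3688.525ms @ 15/2 + 368.852ms (3/4)
8. 4057.377ms @ 33/4 + 368.852ms (3/4)
9. 4426.23ms @ 9 + 210.773ms (3/7)
10. 4637.002ms @ 66/7 + 210.773ms (3/7)
11. 4847.775ms @ 69/7 + 210.773ms (3/7)
12. 5058.548ms @ 72/7 + 210.773ms (3/7)
13. 5269.321ms @ 75/7 + 210.773ms (3/7)
14. 5480.094ms @ 78/7 + 210.773ms (3/7)
15. 5690.867ms @ 81/7 + 210.773ms (3/7)

note 15 onset = 81/7b = 5690.867ms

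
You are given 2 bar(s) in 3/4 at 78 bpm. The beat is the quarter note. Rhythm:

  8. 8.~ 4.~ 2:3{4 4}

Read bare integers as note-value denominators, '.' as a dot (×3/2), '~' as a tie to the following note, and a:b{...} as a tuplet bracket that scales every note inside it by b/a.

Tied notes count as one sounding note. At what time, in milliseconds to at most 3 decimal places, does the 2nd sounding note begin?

note 2 onset = 3/4b = 576.923ms

1. 0.0ms @ 0 + 576.923ms (3/4)
2. 576.923ms @ 3/4 + 2884.615ms (15/4)
3. 3461.538ms @ 9/2 + 1153.846ms (3/2)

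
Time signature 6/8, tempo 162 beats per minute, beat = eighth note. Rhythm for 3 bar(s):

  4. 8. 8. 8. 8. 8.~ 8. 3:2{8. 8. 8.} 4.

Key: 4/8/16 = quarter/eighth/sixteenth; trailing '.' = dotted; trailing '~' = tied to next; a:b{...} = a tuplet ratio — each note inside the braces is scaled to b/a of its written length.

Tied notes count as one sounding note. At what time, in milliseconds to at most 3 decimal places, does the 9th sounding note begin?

note 9 onset = 14b = 5185.185ms

1. 0.0ms @ 0 + 1111.111ms (3)
2. 1111.111ms @ 3 + 555.556ms (3/2)
3. 1666.667ms @ 9/2 + 555.556ms (3/2)
4. 2222.222ms @ 6 + 555.556ms (3/2)
5. 2777.778ms @ 15/2 + 555.556ms (3/2)
6. 3333.333ms @ 9 + 1111.111ms (3)
7. 4444.444ms @ 12 + 370.37ms (1)
8. 4814.815ms @ 13 + 370.37ms (1)
9. 5185.185ms @ 14 + 370.37ms (1)
10. 5555.556ms @ 15 + 1111.111ms (3)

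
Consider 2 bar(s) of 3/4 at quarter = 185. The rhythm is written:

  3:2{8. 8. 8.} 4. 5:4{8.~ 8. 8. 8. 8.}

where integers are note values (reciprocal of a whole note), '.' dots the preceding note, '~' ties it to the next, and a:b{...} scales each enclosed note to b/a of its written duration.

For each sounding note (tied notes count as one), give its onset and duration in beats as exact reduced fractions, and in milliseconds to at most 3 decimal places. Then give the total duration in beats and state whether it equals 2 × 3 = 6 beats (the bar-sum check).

1) 0.0ms=0b +162.162ms=1/2b
2) 162.162ms=1/2b +162.162ms=1/2b
3) 324.324ms=1b +162.162ms=1/2b
4) 486.486ms=3/2b +486.486ms=3/2b
5) 972.973ms=3b +389.189ms=6/5b
6) 1362.162ms=21/5b +194.595ms=3/5b
7) 1556.757ms=24/5b +194.595ms=3/5b
8) 1751.351ms=27/5b +194.595ms=3/5b
Σ=6b of 6 (185bpm 3/4) — PASS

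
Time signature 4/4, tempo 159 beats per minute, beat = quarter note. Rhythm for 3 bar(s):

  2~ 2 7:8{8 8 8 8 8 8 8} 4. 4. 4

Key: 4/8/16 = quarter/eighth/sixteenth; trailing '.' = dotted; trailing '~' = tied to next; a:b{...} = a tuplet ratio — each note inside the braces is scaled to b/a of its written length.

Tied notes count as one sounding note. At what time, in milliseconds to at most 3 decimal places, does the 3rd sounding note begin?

note 3 onset = 32/7b = 1725.067ms

1. 0.0ms @ 0 + 1509.434ms (4)
2. 1509.434ms @ 4 + 215.633ms (4/7)
3. 1725.067ms @ 32/7 + 215.633ms (4/7)
4. 1940.701ms @ 36/7 + 215.633ms (4/7)
5. 2156.334ms @ 40/7 + 215.633ms (4/7)
6. 2371.968ms @ 44/7 + 215.633ms (4/7)
7. 2587.601ms @ 48/7 + 215.633ms (4/7)
8. 2803.235ms @ 52/7 + 215.633ms (4/7)
9. 3018.868ms @ 8 + 566.038ms (3/2)
10. 3584.906ms @ 19/2 + 566.038ms (3/2)
11. 4150.943ms @ 11 + 377.358ms (1)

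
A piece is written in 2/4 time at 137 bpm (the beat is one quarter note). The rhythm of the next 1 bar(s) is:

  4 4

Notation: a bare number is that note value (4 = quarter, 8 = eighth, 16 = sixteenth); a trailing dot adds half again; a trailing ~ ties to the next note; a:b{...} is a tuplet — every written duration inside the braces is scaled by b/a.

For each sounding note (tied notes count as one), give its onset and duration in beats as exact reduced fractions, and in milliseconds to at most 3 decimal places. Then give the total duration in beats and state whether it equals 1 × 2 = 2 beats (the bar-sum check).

1) 0.0ms=0b +437.956ms=1b
2) 437.956ms=1b +437.956ms=1b
Σ=2b of 2 (137bpm 2/4) — PASS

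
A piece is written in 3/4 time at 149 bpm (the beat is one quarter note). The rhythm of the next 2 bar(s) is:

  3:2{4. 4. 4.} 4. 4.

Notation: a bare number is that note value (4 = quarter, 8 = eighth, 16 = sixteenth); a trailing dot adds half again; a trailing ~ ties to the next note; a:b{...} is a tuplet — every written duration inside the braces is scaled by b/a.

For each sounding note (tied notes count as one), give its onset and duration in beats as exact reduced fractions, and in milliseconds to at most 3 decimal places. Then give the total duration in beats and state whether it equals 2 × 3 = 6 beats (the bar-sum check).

1) 0.0ms=0b +402.685ms=1b
2) 402.685ms=1b +402.685ms=1b
3) 805.369ms=2b +402.685ms=1b
4) 1208.054ms=3b +604.027ms=3/2b
5) 1812.081ms=9/2b +604.027ms=3/2b
Σ=6b of 6 (149bpm 3/4) — PASS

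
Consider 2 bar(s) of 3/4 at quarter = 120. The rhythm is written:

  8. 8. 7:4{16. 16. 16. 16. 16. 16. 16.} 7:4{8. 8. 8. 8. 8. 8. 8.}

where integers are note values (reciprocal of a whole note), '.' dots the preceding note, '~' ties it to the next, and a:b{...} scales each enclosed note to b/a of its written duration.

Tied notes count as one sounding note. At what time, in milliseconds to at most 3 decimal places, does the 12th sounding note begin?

1. 0.0ms @ 0 + 375.0ms (3/4)
2. 375.0ms @ 3/4 + 375.0ms (3/4)
3. 750.0ms @ 3/2 + 107.143ms (3/14)
4. 857.143ms @ 12/7 + 107.143ms (3/14)
5. 964.286ms @ 27/14 + 107.143ms (3/14)
6. 1071.429ms @ 15/7 + 107.143ms (3/14)
7. 1178.571ms @ 33/14 + 107.143ms (3/14)
8. 1285.714ms @ 18/7 + 107.143ms (3/14)
9. 1392.857ms @ 39/14 + 107.143ms (3/14)
10. 1500.0ms @ 3 + 214.286ms (3/7)
11. 1714.286ms @ 24/7 + 214.286ms (3/7)
12. 1928.571ms @ 27/7 + 214.286ms (3/7)
13. 2142.857ms @ 30/7 + 214.286ms (3/7)
14. 2357.143ms @ 33/7 + 214.286ms (3/7)
15. 2571.429ms @ 36/7 + 214.286ms (3/7)
16. 2785.714ms @ 39/7 + 214.286ms (3/7)

note 12 onset = 27/7b = 1928.571ms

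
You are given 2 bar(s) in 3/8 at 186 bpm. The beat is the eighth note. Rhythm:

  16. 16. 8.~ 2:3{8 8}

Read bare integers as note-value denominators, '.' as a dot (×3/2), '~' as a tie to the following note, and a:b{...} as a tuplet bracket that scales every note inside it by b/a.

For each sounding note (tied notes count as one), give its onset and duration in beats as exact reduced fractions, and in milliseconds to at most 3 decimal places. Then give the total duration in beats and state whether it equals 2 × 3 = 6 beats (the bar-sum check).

1) 0.0ms=0b +241.935ms=3/4b
2) 241.935ms=3/4b +241.935ms=3/4b
3) 483.871ms=3/2b +967.742ms=3b
4) 1451.613ms=9/2b +483.871ms=3/2b
Σ=6b of 6 (186bpm 3/8) — PASS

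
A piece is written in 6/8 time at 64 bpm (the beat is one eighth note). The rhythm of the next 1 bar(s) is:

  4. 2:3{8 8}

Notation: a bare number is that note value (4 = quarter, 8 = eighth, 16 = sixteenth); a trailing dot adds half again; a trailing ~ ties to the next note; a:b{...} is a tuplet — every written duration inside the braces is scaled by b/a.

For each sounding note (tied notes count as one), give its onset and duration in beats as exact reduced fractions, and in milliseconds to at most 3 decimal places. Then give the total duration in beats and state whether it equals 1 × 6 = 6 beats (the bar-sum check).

1) 0.0ms=0b +2812.5ms=3b
2) 2812.5ms=3b +1406.25ms=3/2b
3) 4218.75ms=9/2b +1406.25ms=3/2b
Σ=6b of 6 (64bpm 6/8) — PASS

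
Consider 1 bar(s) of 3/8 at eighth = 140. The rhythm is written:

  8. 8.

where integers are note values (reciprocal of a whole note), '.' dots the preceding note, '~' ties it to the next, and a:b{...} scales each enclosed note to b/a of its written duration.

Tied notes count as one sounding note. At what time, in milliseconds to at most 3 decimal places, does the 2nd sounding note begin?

1. 0.0ms @ 0 + 642.857ms (3/2)
2. 642.857ms @ 3/2 + 642.857ms (3/2)

note 2 onset = 3/2b = 642.857ms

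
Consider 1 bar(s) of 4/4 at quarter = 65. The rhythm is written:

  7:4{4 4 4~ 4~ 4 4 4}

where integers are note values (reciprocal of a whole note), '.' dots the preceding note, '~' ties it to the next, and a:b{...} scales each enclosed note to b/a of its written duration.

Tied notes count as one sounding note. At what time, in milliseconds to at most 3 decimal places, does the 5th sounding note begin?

1. 0.0ms @ 0 + 527.473ms (4/7)
2. 527.473ms @ 4/7 + 527.473ms (4/7)
3. 1054.945ms @ 8/7 + 1582.418ms (12/7)
4. 2637.363ms @ 20/7 + 527.473ms (4/7)
5. 3164.835ms @ 24/7 + 527.473ms (4/7)

note 5 onset = 24/7b = 3164.835ms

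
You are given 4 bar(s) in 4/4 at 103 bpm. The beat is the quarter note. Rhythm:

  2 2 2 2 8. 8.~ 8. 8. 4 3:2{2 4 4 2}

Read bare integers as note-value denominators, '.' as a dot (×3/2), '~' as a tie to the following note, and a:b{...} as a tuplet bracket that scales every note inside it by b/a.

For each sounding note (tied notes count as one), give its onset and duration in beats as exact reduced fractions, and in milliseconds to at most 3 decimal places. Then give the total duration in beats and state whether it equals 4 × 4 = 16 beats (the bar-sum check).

1) 0.0ms=0b +1165.049ms=2b
2) 1165.049ms=2b +1165.049ms=2b
3) 2330.097ms=4b +1165.049ms=2b
4) 3495.146ms=6b +1165.049ms=2b
5) 4660.194ms=8b +436.893ms=3/4b
6) 5097.087ms=35/4b +873.786ms=3/2b
7) 5970.874ms=41/4b +436.893ms=3/4b
8) 6407.767ms=11b +582.524ms=1b
9) 6990.291ms=12b +776.699ms=4/3b
10) 7766.99ms=40/3b +388.35ms=2/3b
11) 8155.34ms=14b +388.35ms=2/3b
12) 8543.689ms=44/3b +776.699ms=4/3b
Σ=16b of 16 (103bpm 4/4) — PASS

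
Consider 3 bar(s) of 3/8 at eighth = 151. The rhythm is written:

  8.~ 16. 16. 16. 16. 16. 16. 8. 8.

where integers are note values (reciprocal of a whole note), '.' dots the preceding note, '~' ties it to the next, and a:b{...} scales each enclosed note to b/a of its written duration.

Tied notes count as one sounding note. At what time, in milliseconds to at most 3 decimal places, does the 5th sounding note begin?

1. 0.0ms @ 0 + 894.04ms (9/4)
2. 894.04ms @ 9/4 + 298.013ms (3/4)
3. 1192.053ms @ 3 + 298.013ms (3/4)
4. 1490.066ms @ 15/4 + 298.013ms (3/4)
5. 1788.079ms @ 9/2 + 298.013ms (3/4)
6. 2086.093ms @ 21/4 + 298.013ms (3/4)
7. 2384.106ms @ 6 + 596.026ms (3/2)
8. 2980.132ms @ 15/2 + 596.026ms (3/2)

note 5 onset = 9/2b = 1788.079ms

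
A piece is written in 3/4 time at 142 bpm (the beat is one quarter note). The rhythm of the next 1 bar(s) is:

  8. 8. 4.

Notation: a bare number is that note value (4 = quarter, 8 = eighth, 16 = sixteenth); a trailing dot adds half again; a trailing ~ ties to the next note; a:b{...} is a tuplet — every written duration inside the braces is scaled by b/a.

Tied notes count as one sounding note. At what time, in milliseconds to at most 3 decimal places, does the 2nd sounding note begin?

1. 0.0ms @ 0 + 316.901ms (3/4)
2. 316.901ms @ 3/4 + 316.901ms (3/4)
3. 633.803ms @ 3/2 + 633.803ms (3/2)

note 2 onset = 3/4b = 316.901ms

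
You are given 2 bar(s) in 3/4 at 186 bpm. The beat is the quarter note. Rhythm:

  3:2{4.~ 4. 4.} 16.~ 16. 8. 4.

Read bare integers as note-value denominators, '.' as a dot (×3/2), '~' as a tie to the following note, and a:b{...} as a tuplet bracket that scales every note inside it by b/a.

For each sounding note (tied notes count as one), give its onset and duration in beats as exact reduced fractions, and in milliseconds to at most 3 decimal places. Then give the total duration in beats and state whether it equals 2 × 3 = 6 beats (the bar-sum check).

1) 0.0ms=0b +645.161ms=2b
2) 645.161ms=2b +322.581ms=1b
3) 967.742ms=3b +241.935ms=3/4b
4) 1209.677ms=15/4b +241.935ms=3/4b
5) 1451.613ms=9/2b +483.871ms=3/2b
Σ=6b of 6 (186bpm 3/4) — PASS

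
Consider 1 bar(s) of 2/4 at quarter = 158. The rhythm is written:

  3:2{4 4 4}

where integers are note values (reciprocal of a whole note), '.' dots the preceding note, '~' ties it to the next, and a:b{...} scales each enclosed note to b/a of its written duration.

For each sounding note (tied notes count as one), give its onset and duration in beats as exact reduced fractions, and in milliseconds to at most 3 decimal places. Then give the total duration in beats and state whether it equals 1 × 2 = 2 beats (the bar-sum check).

1) 0.0ms=0b +253.165ms=2/3b
2) 253.165ms=2/3b +253.165ms=2/3b
3) 506.329ms=4/3b +253.165ms=2/3b
Σ=2b of 2 (158bpm 2/4) — PASS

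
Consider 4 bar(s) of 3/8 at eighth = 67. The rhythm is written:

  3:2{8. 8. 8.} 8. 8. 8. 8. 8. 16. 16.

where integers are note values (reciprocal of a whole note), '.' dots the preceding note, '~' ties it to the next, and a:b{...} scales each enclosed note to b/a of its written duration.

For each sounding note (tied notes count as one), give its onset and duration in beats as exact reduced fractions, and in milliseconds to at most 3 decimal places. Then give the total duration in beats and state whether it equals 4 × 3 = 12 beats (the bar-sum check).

1) 0.0ms=0b +895.522ms=1b
2) 895.522ms=1b +895.522ms=1b
3) 1791.045ms=2b +895.522ms=1b
4) 2686.567ms=3b +1343.284ms=3/2b
5) 4029.851ms=9/2b +1343.284ms=3/2b
6) 5373.134ms=6b +1343.284ms=3/2b
7) 6716.418ms=15/2b +1343.284ms=3/2b
8) 8059.701ms=9b +1343.284ms=3/2b
9) 9402.985ms=21/2b +671.642ms=3/4b
10) 10074.627ms=45/4b +671.642ms=3/4b
Σ=12b of 12 (67bpm 3/8) — PASS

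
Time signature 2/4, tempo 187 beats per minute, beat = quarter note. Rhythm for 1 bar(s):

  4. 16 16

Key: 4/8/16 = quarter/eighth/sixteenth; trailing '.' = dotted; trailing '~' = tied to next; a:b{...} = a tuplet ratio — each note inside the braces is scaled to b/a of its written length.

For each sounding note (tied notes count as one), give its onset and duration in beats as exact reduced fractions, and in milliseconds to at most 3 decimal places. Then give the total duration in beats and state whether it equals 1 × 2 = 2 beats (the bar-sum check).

1) 0.0ms=0b +481.283ms=3/2b
2) 481.283ms=3/2b +80.214ms=1/4b
3) 561.497ms=7/4b +80.214ms=1/4b
Σ=2b of 2 (187bpm 2/4) — PASS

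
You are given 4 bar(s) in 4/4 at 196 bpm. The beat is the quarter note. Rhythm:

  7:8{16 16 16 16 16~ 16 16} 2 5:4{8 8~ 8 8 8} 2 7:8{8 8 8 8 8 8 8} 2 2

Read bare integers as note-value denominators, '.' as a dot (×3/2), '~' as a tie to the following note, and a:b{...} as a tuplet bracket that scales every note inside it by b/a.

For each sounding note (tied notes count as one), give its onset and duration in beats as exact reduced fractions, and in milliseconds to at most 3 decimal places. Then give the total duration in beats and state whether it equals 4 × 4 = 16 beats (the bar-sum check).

1) 0.0ms=0b +87.464ms=2/7b
2) 87.464ms=2/7b +87.464ms=2/7b
3) 174.927ms=4/7b +87.464ms=2/7b
4) 262.391ms=6/7b +87.464ms=2/7b
5) 349.854ms=8/7b +174.927ms=4/7b
6) 524.781ms=12/7b +87.464ms=2/7b
7) 612.245ms=2b +612.245ms=2b
8) 1224.49ms=4b +122.449ms=2/5b
9) 1346.939ms=22/5b +244.898ms=4/5b
10) 1591.837ms=26/5b +122.449ms=2/5b
11) 1714.286ms=28/5b +122.449ms=2/5b
12) 1836.735ms=6b +612.245ms=2b
13) 2448.98ms=8b +174.927ms=4/7b
14) 2623.907ms=60/7b +174.927ms=4/7b
15) 2798.834ms=64/7b +174.927ms=4/7b
16) 2973.761ms=68/7b +174.927ms=4/7b
17) 3148.688ms=72/7b +174.927ms=4/7b
18) 3323.615ms=76/7b +174.927ms=4/7b
19) 3498.542ms=80/7b +174.927ms=4/7b
20) 3673.469ms=12b +612.245ms=2b
21) 4285.714ms=14b +612.245ms=2b
Σ=16b of 16 (196bpm 4/4) — PASS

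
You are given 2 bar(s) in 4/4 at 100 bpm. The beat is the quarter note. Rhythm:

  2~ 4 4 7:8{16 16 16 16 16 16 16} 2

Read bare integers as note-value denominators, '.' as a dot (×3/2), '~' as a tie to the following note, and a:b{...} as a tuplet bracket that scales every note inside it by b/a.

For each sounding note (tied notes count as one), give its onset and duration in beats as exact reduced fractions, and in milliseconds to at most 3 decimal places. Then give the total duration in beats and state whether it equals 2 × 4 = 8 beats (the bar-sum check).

1) 0.0ms=0b +1800.0ms=3b
2) 1800.0ms=3b +600.0ms=1b
3) 2400.0ms=4b +171.429ms=2/7b
4) 2571.429ms=30/7b +171.429ms=2/7b
5) 2742.857ms=32/7b +171.429ms=2/7b
6) 2914.286ms=34/7b +171.429ms=2/7b
7) 3085.714ms=36/7b +171.429ms=2/7b
8) 3257.143ms=38/7b +171.429ms=2/7b
9) 3428.571ms=40/7b +171.429ms=2/7b
10) 3600.0ms=6b +1200.0ms=2b
Σ=8b of 8 (100bpm 4/4) — PASS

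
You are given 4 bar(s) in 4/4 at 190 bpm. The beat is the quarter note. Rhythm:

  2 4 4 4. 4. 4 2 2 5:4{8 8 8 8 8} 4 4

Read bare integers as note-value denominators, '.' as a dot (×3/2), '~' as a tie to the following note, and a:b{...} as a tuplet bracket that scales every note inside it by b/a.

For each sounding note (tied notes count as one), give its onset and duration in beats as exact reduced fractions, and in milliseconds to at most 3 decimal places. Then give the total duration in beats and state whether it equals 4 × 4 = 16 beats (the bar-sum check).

1) 0.0ms=0b +631.579ms=2b
2) 631.579ms=2b +315.789ms=1b
3) 947.368ms=3b +315.789ms=1b
4) 1263.158ms=4b +473.684ms=3/2b
5) 1736.842ms=11/2b +473.684ms=3/2b
6) 2210.526ms=7b +315.789ms=1b
7) 2526.316ms=8b +631.579ms=2b
8) 3157.895ms=10b +631.579ms=2b
9) 3789.474ms=12b +126.316ms=2/5b
10) 3915.789ms=62/5b +126.316ms=2/5b
11) 4042.105ms=64/5b +126.316ms=2/5b
12) 4168.421ms=66/5b +126.316ms=2/5b
13) 4294.737ms=68/5b +126.316ms=2/5b
14) 4421.053ms=14b +315.789ms=1b
15) 4736.842ms=15b +315.789ms=1b
Σ=16b of 16 (190bpm 4/4) — PASS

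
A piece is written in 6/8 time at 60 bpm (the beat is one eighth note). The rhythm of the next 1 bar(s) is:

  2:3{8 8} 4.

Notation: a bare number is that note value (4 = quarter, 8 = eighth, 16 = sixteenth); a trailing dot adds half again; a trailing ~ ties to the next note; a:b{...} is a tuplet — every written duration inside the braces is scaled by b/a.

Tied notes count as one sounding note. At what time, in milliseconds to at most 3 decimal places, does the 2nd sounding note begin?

1. 0.0ms @ 0 + 1500.0ms (3/2)
2. 1500.0ms @ 3/2 + 1500.0ms (3/2)
3. 3000.0ms @ 3 + 3000.0ms (3)

note 2 onset = 3/2b = 1500.0ms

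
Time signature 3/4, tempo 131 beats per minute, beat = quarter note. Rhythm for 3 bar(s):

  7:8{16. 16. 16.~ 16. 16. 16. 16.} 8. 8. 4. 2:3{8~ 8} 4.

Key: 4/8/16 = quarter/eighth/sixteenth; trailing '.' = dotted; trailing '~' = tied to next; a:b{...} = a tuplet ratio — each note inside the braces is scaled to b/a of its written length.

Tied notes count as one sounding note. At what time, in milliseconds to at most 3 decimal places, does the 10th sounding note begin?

note 10 onset = 6b = 2748.092ms

1. 0.0ms @ 0 + 196.292ms (3/7)
2. 196.292ms @ 3/7 + 196.292ms (3/7)
3. 392.585ms @ 6/7 + 392.585ms (6/7)
4. 785.169ms @ 12/7 + 196.292ms (3/7)
5. 981.461ms @ 15/7 + 196.292ms (3/7)
6. 1177.754ms @ 18/7 + 196.292ms (3/7)
7. 1374.046ms @ 3 + 343.511ms (3/4)
8. 1717.557ms @ 15/4 + 343.511ms (3/4)
9. 2061.069ms @ 9/2 + 687.023ms (3/2)
10. 2748.092ms @ 6 + 687.023ms (3/2)
11. 3435.115ms @ 15/2 + 687.023ms (3/2)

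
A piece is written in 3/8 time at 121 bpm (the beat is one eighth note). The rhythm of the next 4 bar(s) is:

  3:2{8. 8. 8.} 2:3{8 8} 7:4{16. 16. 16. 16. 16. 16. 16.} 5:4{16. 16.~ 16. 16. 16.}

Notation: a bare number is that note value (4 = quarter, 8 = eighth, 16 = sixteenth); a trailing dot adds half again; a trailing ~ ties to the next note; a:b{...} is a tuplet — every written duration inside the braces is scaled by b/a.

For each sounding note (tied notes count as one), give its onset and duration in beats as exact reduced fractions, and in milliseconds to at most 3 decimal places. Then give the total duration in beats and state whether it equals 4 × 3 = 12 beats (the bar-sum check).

1) 0.0ms=0b +495.868ms=1b
2) 495.868ms=1b +495.868ms=1b
3) 991.736ms=2b +495.868ms=1b
4) 1487.603ms=3b +743.802ms=3/2b
5) 2231.405ms=9/2b +743.802ms=3/2b
6) 2975.207ms=6b +212.515ms=3/7b
7) 3187.721ms=45/7b +212.515ms=3/7b
8) 3400.236ms=48/7b +212.515ms=3/7b
9) 3612.751ms=51/7b +212.515ms=3/7b
10) 3825.266ms=54/7b +212.515ms=3/7b
11) 4037.78ms=57/7b +212.515ms=3/7b
12) 4250.295ms=60/7b +212.515ms=3/7b
13) 4462.81ms=9b +297.521ms=3/5b
14) 4760.331ms=48/5b +595.041ms=6/5b
15) 5355.372ms=54/5b +297.521ms=3/5b
16) 5652.893ms=57/5b +297.521ms=3/5b
Σ=12b of 12 (121bpm 3/8) — PASS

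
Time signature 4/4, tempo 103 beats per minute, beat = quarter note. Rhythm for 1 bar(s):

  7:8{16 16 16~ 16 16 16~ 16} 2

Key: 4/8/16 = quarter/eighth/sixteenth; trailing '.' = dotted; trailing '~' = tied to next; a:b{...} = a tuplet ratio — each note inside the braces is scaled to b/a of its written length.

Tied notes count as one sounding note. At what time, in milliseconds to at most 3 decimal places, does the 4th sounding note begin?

note 4 onset = 8/7b = 665.742ms

1. 0.0ms @ 0 + 166.436ms (2/7)
2. 166.436ms @ 2/7 + 166.436ms (2/7)
3. 332.871ms @ 4/7 + 332.871ms (4/7)
4. 665.742ms @ 8/7 + 166.436ms (2/7)
5. 832.178ms @ 10/7 + 332.871ms (4/7)
6. 1165.049ms @ 2 + 1165.049ms (2)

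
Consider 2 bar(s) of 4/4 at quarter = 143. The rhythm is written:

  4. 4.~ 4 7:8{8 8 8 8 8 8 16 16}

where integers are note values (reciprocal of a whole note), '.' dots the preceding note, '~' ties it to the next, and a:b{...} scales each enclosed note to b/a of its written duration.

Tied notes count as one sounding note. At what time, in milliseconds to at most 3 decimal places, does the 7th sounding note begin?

note 7 onset = 44/7b = 2637.363ms

1. 0.0ms @ 0 + 629.371ms (3/2)
2. 629.371ms @ 3/2 + 1048.951ms (5/2)
3. 1678.322ms @ 4 + 239.76ms (4/7)
4. 1918.082ms @ 32/7 + 239.76ms (4/7)
5. 2157.842ms @ 36/7 + 239.76ms (4/7)
6. 2397.602ms @ 40/7 + 239.76ms (4/7)
7. 2637.363ms @ 44/7 + 239.76ms (4/7)
8. 2877.123ms @ 48/7 + 239.76ms (4/7)
9. 3116.883ms @ 52/7 + 119.88ms (2/7)
10. 3236.763ms @ 54/7 + 119.88ms (2/7)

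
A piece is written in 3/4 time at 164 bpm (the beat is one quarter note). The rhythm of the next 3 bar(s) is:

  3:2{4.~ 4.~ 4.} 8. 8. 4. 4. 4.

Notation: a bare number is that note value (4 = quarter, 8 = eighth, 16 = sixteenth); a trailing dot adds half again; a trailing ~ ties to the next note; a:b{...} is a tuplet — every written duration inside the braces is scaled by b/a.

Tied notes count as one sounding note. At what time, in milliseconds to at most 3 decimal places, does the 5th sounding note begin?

1. 0.0ms @ 0 + 1097.561ms (3)
2. 1097.561ms @ 3 + 274.39ms (3/4)
3. 1371.951ms @ 15/4 + 274.39ms (3/4)
4. 1646.341ms @ 9/2 + 548.78ms (3/2)
5. 2195.122ms @ 6 + 548.78ms (3/2)
6. 2743.902ms @ 15/2 + 548.78ms (3/2)

note 5 onset = 6b = 2195.122ms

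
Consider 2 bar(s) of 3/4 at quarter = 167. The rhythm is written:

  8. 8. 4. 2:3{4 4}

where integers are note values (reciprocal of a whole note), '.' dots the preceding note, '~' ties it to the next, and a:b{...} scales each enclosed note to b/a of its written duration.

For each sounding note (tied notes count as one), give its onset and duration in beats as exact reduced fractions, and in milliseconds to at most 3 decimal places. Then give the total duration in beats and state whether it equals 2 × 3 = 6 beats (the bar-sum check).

1) 0.0ms=0b +269.461ms=3/4b
2) 269.461ms=3/4b +269.461ms=3/4b
3) 538.922ms=3/2b +538.922ms=3/2b
4) 1077.844ms=3b +538.922ms=3/2b
5) 1616.766ms=9/2b +538.922ms=3/2b
Σ=6b of 6 (167bpm 3/4) — PASS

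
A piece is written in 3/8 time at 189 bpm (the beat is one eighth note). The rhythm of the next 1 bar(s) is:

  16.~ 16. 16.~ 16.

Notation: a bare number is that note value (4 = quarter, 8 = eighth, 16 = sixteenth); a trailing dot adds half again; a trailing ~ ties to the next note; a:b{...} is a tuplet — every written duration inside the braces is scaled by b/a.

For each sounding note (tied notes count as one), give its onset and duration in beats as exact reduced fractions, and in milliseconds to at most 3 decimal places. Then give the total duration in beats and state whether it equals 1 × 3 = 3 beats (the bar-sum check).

1) 0.0ms=0b +476.19ms=3/2b
2) 476.19ms=3/2b +476.19ms=3/2b
Σ=3b of 3 (189bpm 3/8) — PASS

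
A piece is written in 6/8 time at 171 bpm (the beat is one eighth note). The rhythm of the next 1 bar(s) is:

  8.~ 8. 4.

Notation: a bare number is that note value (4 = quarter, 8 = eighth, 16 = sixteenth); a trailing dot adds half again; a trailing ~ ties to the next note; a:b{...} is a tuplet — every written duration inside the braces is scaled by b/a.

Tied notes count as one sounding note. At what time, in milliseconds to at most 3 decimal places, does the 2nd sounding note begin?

1. 0.0ms @ 0 + 1052.632ms (3)
2. 1052.632ms @ 3 + 1052.632ms (3)

note 2 onset = 3b = 1052.632ms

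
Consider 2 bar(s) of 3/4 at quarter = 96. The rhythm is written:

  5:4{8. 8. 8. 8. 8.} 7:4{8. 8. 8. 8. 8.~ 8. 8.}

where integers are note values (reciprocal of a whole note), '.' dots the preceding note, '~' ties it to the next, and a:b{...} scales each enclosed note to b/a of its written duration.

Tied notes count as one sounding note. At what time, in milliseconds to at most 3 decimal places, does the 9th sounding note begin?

1. 0.0ms @ 0 + 375.0ms (3/5)
2. 375.0ms @ 3/5 + 375.0ms (3/5)
3. 750.0ms @ 6/5 + 375.0ms (3/5)
4. 1125.0ms @ 9/5 + 375.0ms (3/5)
5. 1500.0ms @ 12/5 + 375.0ms (3/5)
6. 1875.0ms @ 3 + 267.857ms (3/7)
7. 2142.857ms @ 24/7 + 267.857ms (3/7)
8. 2410.714ms @ 27/7 + 267.857ms (3/7)
9. 2678.571ms @ 30/7 + 267.857ms (3/7)
10. 2946.429ms @ 33/7 + 535.714ms (6/7)
11. 3482.143ms @ 39/7 + 267.857ms (3/7)

note 9 onset = 30/7b = 2678.571ms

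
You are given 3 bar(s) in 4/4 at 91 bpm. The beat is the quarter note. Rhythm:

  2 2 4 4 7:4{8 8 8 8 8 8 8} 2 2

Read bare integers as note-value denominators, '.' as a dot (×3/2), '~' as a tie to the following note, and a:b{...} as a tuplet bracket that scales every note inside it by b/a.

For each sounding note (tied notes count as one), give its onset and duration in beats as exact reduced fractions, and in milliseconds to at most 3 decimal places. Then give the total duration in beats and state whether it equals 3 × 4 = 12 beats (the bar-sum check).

1) 0.0ms=0b +1318.681ms=2b
2) 1318.681ms=2b +1318.681ms=2b
3) 2637.363ms=4b +659.341ms=1b
4) 3296.703ms=5b +659.341ms=1b
5) 3956.044ms=6b +188.383ms=2/7b
6) 4144.427ms=44/7b +188.383ms=2/7b
7) 4332.81ms=46/7b +188.383ms=2/7b
8) 4521.193ms=48/7b +188.383ms=2/7b
9) 4709.576ms=50/7b +188.383ms=2/7b
10) 4897.959ms=52/7b +188.383ms=2/7b
11) 5086.342ms=54/7b +188.383ms=2/7b
12) 5274.725ms=8b +1318.681ms=2b
13) 6593.407ms=10b +1318.681ms=2b
Σ=12b of 12 (91bpm 4/4) — PASS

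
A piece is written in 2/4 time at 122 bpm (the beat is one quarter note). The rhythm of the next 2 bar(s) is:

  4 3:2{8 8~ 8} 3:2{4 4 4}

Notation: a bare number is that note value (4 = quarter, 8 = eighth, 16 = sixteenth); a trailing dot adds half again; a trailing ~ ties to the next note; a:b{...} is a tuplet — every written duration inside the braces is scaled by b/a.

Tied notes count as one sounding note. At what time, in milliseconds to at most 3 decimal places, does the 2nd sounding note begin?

note 2 onset = 1b = 491.803ms

1. 0.0ms @ 0 + 491.803ms (1)
2. 491.803ms @ 1 + 163.934ms (1/3)
3. 655.738ms @ 4/3 + 327.869ms (2/3)
4. 983.607ms @ 2 + 327.869ms (2/3)
5. 1311.475ms @ 8/3 + 327.869ms (2/3)
6. 1639.344ms @ 10/3 + 327.869ms (2/3)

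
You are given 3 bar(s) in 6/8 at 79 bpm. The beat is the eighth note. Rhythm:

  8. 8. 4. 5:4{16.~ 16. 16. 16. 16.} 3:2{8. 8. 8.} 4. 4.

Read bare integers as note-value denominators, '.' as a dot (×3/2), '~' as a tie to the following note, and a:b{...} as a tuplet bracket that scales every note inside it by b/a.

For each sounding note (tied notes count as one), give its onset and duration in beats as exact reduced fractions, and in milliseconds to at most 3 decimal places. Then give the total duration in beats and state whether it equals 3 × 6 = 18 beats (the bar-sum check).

1) 0.0ms=0b +1139.241ms=3/2b
2) 1139.241ms=3/2b +1139.241ms=3/2b
3) 2278.481ms=3b +2278.481ms=3b
4) 4556.962ms=6b +911.392ms=6/5b
5) 5468.354ms=36/5b +455.696ms=3/5b
6) 5924.051ms=39/5b +455.696ms=3/5b
7) 6379.747ms=42/5b +455.696ms=3/5b
8) 6835.443ms=9b +759.494ms=1b
9) 7594.937ms=10b +759.494ms=1b
10) 8354.43ms=11b +759.494ms=1b
11) 9113.924ms=12b +2278.481ms=3b
12) 11392.405ms=15b +2278.481ms=3b
Σ=18b of 18 (79bpm 6/8) — PASS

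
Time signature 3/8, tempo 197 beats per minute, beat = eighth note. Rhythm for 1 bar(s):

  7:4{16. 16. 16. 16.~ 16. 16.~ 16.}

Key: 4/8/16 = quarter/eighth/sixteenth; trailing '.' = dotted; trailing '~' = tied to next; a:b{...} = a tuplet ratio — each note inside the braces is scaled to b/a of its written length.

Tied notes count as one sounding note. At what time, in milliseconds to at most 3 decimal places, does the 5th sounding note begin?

1. 0.0ms @ 0 + 130.529ms (3/7)
2. 130.529ms @ 3/7 + 130.529ms (3/7)
3. 261.059ms @ 6/7 + 130.529ms (3/7)
4. 391.588ms @ 9/7 + 261.059ms (6/7)
5. 652.647ms @ 15/7 + 261.059ms (6/7)

note 5 onset = 15/7b = 652.647ms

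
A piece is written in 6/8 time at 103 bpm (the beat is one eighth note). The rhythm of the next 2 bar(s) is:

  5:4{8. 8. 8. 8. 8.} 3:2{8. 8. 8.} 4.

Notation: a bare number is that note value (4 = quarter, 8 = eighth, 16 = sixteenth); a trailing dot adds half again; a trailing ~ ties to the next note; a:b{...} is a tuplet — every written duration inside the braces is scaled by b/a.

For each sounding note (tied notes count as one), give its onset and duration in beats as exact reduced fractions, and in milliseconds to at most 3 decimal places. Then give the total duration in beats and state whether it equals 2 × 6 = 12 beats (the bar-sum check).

1) 0.0ms=0b +699.029ms=6/5b
2) 699.029ms=6/5b +699.029ms=6/5b
3) 1398.058ms=12/5b +699.029ms=6/5b
4) 2097.087ms=18/5b +699.029ms=6/5b
5) 2796.117ms=24/5b +699.029ms=6/5b
6) 3495.146ms=6b +582.524ms=1b
7) 4077.67ms=7b +582.524ms=1b
8) 4660.194ms=8b +582.524ms=1b
9) 5242.718ms=9b +1747.573ms=3b
Σ=12b of 12 (103bpm 6/8) — PASS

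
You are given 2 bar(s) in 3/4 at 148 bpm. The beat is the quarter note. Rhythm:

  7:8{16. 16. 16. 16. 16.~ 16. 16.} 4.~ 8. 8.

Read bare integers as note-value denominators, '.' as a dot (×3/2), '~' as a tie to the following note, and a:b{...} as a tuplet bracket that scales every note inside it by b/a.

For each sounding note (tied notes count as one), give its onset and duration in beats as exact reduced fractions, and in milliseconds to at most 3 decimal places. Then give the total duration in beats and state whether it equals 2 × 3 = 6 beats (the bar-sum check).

1) 0.0ms=0b +173.745ms=3/7b
2) 173.745ms=3/7b +173.745ms=3/7b
3) 347.49ms=6/7b +173.745ms=3/7b
4) 521.236ms=9/7b +173.745ms=3/7b
5) 694.981ms=12/7b +347.49ms=6/7b
6) 1042.471ms=18/7b +173.745ms=3/7b
7) 1216.216ms=3b +912.162ms=9/4b
8) 2128.378ms=21/4b +304.054ms=3/4b
Σ=6b of 6 (148bpm 3/4) — PASS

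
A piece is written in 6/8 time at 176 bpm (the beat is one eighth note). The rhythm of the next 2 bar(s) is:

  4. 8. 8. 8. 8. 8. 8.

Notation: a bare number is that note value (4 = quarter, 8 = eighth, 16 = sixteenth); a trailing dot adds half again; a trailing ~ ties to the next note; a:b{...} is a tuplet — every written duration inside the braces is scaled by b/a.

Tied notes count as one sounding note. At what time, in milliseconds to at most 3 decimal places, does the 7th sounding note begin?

note 7 onset = 21/2b = 3579.545ms

1. 0.0ms @ 0 + 1022.727ms (3)
2. 1022.727ms @ 3 + 511.364ms (3/2)
3. 1534.091ms @ 9/2 + 511.364ms (3/2)
4. 2045.455ms @ 6 + 511.364ms (3/2)
5. 2556.818ms @ 15/2 + 511.364ms (3/2)
6. 3068.182ms @ 9 + 511.364ms (3/2)
7. 3579.545ms @ 21/2 + 511.364ms (3/2)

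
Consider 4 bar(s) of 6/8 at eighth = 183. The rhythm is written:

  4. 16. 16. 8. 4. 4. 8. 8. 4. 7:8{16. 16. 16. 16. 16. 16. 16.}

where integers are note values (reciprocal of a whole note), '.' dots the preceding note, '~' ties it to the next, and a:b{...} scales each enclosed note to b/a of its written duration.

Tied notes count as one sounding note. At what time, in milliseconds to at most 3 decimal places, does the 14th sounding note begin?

note 14 onset = 150/7b = 7025.761ms

1. 0.0ms @ 0 + 983.607ms (3)
2. 983.607ms @ 3 + 245.902ms (3/4)
3. 1229.508ms @ 15/4 + 245.902ms (3/4)
4. 1475.41ms @ 9/2 + 491.803ms (3/2)
5. 1967.213ms @ 6 + 983.607ms (3)
6. 2950.82ms @ 9 + 983.607ms (3)
7. 3934.426ms @ 12 + 491.803ms (3/2)
8. 4426.23ms @ 27/2 + 491.803ms (3/2)
9. 4918.033ms @ 15 + 983.607ms (3)
10. 5901.639ms @ 18 + 281.03ms (6/7)
11. 6182.67ms @ 132/7 + 281.03ms (6/7)
12. 6463.7ms @ 138/7 + 281.03ms (6/7)
13. 6744.731ms @ 144/7 + 281.03ms (6/7)
14. 7025.761ms @ 150/7 + 281.03ms (6/7)
15. 7306.792ms @ 156/7 + 281.03ms (6/7)
16. 7587.822ms @ 162/7 + 281.03ms (6/7)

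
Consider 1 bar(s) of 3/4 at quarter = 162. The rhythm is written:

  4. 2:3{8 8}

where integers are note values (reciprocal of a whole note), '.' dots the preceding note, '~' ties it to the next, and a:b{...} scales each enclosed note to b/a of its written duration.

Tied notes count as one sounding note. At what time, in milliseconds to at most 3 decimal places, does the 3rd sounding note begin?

1. 0.0ms @ 0 + 555.556ms (3/2)
2. 555.556ms @ 3/2 + 277.778ms (3/4)
3. 833.333ms @ 9/4 + 277.778ms (3/4)

note 3 onset = 9/4b = 833.333ms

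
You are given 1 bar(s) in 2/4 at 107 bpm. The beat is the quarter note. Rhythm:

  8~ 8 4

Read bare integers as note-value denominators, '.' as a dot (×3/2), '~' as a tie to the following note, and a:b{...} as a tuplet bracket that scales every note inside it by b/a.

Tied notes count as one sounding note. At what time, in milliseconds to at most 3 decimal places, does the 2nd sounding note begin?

1. 0.0ms @ 0 + 560.748ms (1)
2. 560.748ms @ 1 + 560.748ms (1)

note 2 onset = 1b = 560.748ms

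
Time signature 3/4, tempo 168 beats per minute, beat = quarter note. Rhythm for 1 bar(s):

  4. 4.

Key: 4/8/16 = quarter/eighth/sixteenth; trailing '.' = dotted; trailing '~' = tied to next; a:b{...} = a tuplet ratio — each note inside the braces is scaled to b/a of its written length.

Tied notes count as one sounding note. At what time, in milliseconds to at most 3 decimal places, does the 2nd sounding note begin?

1. 0.0ms @ 0 + 535.714ms (3/2)
2. 535.714ms @ 3/2 + 535.714ms (3/2)

note 2 onset = 3/2b = 535.714ms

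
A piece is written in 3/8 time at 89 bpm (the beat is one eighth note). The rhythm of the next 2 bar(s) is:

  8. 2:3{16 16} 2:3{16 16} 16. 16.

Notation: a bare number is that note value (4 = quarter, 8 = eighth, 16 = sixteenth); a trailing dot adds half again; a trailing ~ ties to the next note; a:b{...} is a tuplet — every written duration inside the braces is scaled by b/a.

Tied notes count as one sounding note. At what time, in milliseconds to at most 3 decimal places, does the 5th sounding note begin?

1. 0.0ms @ 0 + 1011.236ms (3/2)
2. 1011.236ms @ 3/2 + 505.618ms (3/4)
3. 1516.854ms @ 9/4 + 505.618ms (3/4)
4. 2022.472ms @ 3 + 505.618ms (3/4)
5. 2528.09ms @ 15/4 + 505.618ms (3/4)
6. 3033.708ms @ 9/2 + 505.618ms (3/4)
7. 3539.326ms @ 21/4 + 505.618ms (3/4)

note 5 onset = 15/4b = 2528.09ms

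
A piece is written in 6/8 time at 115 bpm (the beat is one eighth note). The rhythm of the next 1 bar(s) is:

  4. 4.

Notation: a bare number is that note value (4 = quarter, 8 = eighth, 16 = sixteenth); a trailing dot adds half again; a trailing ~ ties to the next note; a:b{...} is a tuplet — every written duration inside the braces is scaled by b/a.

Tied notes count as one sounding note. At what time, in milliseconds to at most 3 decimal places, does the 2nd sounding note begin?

note 2 onset = 3b = 1565.217ms

1. 0.0ms @ 0 + 1565.217ms (3)
2. 1565.217ms @ 3 + 1565.217ms (3)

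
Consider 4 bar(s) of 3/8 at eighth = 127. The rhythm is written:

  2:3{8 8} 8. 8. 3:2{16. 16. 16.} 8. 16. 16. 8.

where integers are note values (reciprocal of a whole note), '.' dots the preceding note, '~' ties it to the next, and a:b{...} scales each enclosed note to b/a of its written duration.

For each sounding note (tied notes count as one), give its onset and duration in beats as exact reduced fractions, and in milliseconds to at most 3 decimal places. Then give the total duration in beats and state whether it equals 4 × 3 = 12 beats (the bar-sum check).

1) 0.0ms=0b +708.661ms=3/2b
2) 708.661ms=3/2b +708.661ms=3/2b
3) 1417.323ms=3b +708.661ms=3/2b
4) 2125.984ms=9/2b +708.661ms=3/2b
5) 2834.646ms=6b +236.22ms=1/2b
6) 3070.866ms=13/2b +236.22ms=1/2b
7) 3307.087ms=7b +236.22ms=1/2b
8) 3543.307ms=15/2b +708.661ms=3/2b
9) 4251.969ms=9b +354.331ms=3/4b
10) 4606.299ms=39/4b +354.331ms=3/4b
11) 4960.63ms=21/2b +708.661ms=3/2b
Σ=12b of 12 (127bpm 3/8) — PASS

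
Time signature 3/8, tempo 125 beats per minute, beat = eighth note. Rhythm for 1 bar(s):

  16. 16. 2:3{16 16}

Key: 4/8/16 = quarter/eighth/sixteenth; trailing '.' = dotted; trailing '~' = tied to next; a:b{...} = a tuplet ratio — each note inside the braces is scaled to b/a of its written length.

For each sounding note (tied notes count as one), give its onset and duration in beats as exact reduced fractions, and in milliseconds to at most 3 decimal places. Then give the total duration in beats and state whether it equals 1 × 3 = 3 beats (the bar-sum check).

1) 0.0ms=0b +360.0ms=3/4b
2) 360.0ms=3/4b +360.0ms=3/4b
3) 720.0ms=3/2b +360.0ms=3/4b
4) 1080.0ms=9/4b +360.0ms=3/4b
Σ=3b of 3 (125bpm 3/8) — PASS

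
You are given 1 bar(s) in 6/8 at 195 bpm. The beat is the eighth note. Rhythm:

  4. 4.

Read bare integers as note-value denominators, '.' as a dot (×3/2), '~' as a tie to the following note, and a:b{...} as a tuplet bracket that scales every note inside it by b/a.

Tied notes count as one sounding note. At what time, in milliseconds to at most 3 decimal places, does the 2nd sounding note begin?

note 2 onset = 3b = 923.077ms

1. 0.0ms @ 0 + 923.077ms (3)
2. 923.077ms @ 3 + 923.077ms (3)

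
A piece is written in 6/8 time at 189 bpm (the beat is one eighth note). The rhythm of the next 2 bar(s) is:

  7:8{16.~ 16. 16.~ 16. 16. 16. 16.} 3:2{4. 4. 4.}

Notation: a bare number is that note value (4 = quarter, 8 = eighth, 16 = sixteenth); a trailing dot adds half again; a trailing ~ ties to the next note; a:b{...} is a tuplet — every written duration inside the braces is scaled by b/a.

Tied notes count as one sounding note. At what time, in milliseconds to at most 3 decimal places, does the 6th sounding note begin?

note 6 onset = 6b = 1904.762ms

1. 0.0ms @ 0 + 544.218ms (12/7)
2. 544.218ms @ 12/7 + 544.218ms (12/7)
3. 1088.435ms @ 24/7 + 272.109ms (6/7)
4. 1360.544ms @ 30/7 + 272.109ms (6/7)
5. 1632.653ms @ 36/7 + 272.109ms (6/7)
6. 1904.762ms @ 6 + 634.921ms (2)
7. 2539.683ms @ 8 + 634.921ms (2)
8. 3174.603ms @ 10 + 634.921ms (2)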